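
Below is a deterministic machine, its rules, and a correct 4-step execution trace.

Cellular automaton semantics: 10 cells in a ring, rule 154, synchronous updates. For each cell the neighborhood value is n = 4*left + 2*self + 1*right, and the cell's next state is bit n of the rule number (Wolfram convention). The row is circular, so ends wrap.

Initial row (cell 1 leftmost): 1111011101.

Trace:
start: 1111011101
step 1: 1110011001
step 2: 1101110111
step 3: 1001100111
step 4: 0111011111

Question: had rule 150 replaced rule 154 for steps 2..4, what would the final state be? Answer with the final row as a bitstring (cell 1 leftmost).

0000100100

(re-executing steps 2..4 under rule 150; state before step 2: 1110011001)
step 2: 1101100110
step 3: 0000011000
step 4: 0000100100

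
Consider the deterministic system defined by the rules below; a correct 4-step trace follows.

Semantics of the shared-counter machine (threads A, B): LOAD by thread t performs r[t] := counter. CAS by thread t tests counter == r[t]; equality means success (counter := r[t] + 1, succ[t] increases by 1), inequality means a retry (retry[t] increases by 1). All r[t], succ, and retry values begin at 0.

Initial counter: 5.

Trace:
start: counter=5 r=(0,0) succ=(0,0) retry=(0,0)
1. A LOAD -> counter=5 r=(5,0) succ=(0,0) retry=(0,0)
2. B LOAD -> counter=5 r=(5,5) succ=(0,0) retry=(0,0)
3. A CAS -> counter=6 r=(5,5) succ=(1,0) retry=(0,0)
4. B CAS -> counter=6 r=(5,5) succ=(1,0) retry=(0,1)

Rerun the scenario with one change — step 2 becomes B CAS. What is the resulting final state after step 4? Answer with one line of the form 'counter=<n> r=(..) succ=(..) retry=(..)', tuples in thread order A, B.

counter=6 r=(5,0) succ=(1,0) retry=(0,2)

(re-executing from step 2 with the substitution; state before step 2: counter=5 r=(5,0) succ=(0,0) retry=(0,0))
2. B CAS -> counter=5 r=(5,0) succ=(0,0) retry=(0,1)
3. A CAS -> counter=6 r=(5,0) succ=(1,0) retry=(0,1)
4. B CAS -> counter=6 r=(5,0) succ=(1,0) retry=(0,2)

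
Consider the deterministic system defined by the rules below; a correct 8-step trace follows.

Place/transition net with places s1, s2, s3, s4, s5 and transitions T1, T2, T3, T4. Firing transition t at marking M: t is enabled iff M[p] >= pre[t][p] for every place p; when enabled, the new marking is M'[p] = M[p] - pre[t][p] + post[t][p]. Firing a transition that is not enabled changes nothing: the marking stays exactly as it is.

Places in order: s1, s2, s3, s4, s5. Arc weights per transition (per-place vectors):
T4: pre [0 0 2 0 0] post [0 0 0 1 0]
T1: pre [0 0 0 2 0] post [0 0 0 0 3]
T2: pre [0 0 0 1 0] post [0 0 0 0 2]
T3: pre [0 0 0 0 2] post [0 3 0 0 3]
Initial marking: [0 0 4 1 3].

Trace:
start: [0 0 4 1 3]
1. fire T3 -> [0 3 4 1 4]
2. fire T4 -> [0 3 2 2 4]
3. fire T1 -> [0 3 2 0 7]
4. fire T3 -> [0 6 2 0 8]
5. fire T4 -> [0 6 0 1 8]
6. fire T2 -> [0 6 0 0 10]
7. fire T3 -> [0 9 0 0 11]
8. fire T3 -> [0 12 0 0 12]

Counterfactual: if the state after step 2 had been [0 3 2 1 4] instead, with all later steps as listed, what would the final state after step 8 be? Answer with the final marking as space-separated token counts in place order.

0 12 0 1 9

state after step 2 := [0 3 2 1 4]
3. fire T1 -> [0 3 2 1 4]
4. fire T3 -> [0 6 2 1 5]
5. fire T4 -> [0 6 0 2 5]
6. fire T2 -> [0 6 0 1 7]
7. fire T3 -> [0 9 0 1 8]
8. fire T3 -> [0 12 0 1 9]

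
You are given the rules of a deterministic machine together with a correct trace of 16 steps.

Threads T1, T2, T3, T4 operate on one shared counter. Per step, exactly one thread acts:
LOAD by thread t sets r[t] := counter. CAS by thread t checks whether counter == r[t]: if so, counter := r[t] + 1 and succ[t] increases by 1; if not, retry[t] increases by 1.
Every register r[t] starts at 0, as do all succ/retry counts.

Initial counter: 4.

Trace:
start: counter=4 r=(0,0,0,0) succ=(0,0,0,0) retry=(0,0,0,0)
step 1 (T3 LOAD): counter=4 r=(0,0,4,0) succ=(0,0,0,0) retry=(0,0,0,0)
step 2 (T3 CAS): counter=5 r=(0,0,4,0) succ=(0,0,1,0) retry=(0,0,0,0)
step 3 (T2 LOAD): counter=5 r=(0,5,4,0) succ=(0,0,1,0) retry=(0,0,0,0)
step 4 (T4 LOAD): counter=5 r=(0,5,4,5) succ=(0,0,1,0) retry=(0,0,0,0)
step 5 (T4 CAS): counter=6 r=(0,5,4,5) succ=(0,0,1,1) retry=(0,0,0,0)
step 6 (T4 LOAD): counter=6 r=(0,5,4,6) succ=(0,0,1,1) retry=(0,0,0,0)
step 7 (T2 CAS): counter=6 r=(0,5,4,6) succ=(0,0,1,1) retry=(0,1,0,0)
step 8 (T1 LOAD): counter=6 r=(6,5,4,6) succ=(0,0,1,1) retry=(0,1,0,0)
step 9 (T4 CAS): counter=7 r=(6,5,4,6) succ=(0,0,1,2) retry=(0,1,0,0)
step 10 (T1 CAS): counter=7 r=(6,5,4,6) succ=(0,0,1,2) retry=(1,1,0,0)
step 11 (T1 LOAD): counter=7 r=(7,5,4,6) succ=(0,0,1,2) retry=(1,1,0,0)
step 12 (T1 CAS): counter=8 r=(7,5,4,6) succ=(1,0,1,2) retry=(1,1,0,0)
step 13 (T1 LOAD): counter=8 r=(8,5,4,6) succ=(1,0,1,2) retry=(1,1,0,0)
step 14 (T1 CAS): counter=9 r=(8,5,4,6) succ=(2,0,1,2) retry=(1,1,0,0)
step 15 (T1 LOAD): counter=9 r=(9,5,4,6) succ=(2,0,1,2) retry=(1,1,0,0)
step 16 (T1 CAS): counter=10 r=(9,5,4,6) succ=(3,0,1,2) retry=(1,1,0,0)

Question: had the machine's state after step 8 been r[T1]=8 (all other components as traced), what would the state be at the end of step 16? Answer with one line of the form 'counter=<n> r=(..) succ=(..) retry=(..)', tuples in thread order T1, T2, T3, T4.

counter=10 r=(9,5,4,6) succ=(3,0,1,2) retry=(1,1,0,0)

state after step 8 := counter=6 r=(8,5,4,6) succ=(0,0,1,1) retry=(0,1,0,0)
step 9 (T4 CAS): counter=7 r=(8,5,4,6) succ=(0,0,1,2) retry=(0,1,0,0)
step 10 (T1 CAS): counter=7 r=(8,5,4,6) succ=(0,0,1,2) retry=(1,1,0,0)
step 11 (T1 LOAD): counter=7 r=(7,5,4,6) succ=(0,0,1,2) retry=(1,1,0,0)
step 12 (T1 CAS): counter=8 r=(7,5,4,6) succ=(1,0,1,2) retry=(1,1,0,0)
step 13 (T1 LOAD): counter=8 r=(8,5,4,6) succ=(1,0,1,2) retry=(1,1,0,0)
step 14 (T1 CAS): counter=9 r=(8,5,4,6) succ=(2,0,1,2) retry=(1,1,0,0)
step 15 (T1 LOAD): counter=9 r=(9,5,4,6) succ=(2,0,1,2) retry=(1,1,0,0)
step 16 (T1 CAS): counter=10 r=(9,5,4,6) succ=(3,0,1,2) retry=(1,1,0,0)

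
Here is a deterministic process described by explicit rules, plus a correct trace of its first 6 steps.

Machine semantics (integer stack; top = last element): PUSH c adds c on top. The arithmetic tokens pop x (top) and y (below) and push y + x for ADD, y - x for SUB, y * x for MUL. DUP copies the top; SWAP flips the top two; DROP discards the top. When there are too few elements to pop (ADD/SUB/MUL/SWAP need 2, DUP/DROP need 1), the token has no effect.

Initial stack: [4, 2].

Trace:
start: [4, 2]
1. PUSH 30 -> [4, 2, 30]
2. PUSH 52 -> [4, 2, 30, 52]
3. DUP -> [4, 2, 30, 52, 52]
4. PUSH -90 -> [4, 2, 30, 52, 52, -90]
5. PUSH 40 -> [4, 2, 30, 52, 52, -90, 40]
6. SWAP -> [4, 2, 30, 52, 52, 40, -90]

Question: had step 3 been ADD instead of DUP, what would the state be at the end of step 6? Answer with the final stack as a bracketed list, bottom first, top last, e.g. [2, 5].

(re-executing from step 3 with the substitution; state before step 3: [4, 2, 30, 52])
3. ADD -> [4, 2, 82]
4. PUSH -90 -> [4, 2, 82, -90]
5. PUSH 40 -> [4, 2, 82, -90, 40]
6. SWAP -> [4, 2, 82, 40, -90]

[4, 2, 82, 40, -90]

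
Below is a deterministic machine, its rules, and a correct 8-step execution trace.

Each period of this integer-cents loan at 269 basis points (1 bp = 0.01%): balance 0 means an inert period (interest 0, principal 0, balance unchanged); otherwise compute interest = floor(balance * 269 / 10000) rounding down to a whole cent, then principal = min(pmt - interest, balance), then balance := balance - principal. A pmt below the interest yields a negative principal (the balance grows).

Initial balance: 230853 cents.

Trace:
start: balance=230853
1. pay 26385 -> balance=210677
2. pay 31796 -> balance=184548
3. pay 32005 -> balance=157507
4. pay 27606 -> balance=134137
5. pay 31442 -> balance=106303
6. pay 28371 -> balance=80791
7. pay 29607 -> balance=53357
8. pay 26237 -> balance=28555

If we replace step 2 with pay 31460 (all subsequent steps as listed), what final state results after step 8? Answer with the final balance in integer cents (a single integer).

(re-executing from step 2 with the substitution; state before step 2: balance=210677)
2. pay 31460 -> balance=184884
3. pay 32005 -> balance=157852
4. pay 27606 -> balance=134492
5. pay 31442 -> balance=106667
6. pay 28371 -> balance=81165
7. pay 29607 -> balance=53741
8. pay 26237 -> balance=28949

28949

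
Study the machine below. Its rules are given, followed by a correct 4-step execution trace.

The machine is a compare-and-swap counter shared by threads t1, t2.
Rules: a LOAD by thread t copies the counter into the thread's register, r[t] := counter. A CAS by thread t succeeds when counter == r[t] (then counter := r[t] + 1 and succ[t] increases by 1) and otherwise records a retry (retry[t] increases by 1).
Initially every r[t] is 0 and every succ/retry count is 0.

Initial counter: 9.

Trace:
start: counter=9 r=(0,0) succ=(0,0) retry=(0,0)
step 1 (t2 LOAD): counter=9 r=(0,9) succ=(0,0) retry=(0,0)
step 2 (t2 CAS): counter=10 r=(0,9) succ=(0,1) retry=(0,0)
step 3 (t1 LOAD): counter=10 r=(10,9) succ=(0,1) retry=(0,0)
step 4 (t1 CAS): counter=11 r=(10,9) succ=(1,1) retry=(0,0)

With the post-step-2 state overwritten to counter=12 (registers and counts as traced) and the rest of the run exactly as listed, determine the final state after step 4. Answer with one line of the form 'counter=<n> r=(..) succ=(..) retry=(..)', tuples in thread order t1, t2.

counter=13 r=(12,9) succ=(1,1) retry=(0,0)

state after step 2 := counter=12 r=(0,9) succ=(0,1) retry=(0,0)
step 3 (t1 LOAD): counter=12 r=(12,9) succ=(0,1) retry=(0,0)
step 4 (t1 CAS): counter=13 r=(12,9) succ=(1,1) retry=(0,0)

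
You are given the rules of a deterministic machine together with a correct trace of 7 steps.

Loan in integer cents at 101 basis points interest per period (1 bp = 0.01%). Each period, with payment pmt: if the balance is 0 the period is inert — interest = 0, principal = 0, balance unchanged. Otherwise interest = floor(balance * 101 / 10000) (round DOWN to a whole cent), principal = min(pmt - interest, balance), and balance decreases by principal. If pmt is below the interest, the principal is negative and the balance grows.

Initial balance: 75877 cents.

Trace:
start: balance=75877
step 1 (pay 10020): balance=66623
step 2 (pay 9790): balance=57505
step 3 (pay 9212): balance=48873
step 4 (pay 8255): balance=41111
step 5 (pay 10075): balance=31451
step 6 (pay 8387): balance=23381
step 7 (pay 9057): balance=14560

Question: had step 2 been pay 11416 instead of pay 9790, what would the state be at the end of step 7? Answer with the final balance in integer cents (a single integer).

(re-executing from step 2 with the substitution; state before step 2: balance=66623)
step 2 (pay 11416): balance=55879
step 3 (pay 9212): balance=47231
step 4 (pay 8255): balance=39453
step 5 (pay 10075): balance=29776
step 6 (pay 8387): balance=21689
step 7 (pay 9057): balance=12851

12851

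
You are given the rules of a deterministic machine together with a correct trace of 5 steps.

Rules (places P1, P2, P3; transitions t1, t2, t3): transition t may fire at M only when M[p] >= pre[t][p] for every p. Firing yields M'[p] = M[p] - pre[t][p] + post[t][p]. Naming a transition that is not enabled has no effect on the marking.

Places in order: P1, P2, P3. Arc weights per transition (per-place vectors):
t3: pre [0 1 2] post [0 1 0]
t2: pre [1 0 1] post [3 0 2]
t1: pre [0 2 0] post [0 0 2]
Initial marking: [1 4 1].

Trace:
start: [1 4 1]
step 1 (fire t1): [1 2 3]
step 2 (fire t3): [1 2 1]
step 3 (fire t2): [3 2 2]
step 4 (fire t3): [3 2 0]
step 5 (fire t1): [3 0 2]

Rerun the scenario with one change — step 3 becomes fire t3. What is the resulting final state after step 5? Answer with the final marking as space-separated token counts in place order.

1 0 3

(re-executing from step 3 with the substitution; state before step 3: [1 2 1])
step 3 (fire t3): [1 2 1]
step 4 (fire t3): [1 2 1]
step 5 (fire t1): [1 0 3]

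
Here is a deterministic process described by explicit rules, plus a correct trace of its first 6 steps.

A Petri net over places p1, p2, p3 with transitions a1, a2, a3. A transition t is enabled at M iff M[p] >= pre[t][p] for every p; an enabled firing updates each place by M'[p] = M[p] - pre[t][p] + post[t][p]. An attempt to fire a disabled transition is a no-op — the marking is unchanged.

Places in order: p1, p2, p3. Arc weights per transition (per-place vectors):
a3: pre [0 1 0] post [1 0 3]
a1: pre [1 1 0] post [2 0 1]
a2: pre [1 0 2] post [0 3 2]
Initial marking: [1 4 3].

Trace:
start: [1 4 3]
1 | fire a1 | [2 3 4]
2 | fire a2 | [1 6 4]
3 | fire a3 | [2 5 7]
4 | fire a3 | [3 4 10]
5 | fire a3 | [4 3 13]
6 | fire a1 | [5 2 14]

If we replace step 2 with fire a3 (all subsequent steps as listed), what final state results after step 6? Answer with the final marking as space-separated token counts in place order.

5 0 13

(re-executing from step 2 with the substitution; state before step 2: [2 3 4])
2 | fire a3 | [3 2 7]
3 | fire a3 | [4 1 10]
4 | fire a3 | [5 0 13]
5 | fire a3 | [5 0 13]
6 | fire a1 | [5 0 13]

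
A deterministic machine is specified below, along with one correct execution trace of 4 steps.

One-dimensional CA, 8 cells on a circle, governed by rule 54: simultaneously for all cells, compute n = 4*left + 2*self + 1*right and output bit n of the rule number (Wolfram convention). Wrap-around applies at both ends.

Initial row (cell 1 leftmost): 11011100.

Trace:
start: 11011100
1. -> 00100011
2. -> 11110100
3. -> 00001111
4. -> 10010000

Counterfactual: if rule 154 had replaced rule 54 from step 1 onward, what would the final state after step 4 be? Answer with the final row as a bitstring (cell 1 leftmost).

(re-executing steps 1..4 under rule 154; state before step 1: 11011100)
1. -> 10011011
2. -> 01110011
3. -> 01101110
4. -> 11001101

11001101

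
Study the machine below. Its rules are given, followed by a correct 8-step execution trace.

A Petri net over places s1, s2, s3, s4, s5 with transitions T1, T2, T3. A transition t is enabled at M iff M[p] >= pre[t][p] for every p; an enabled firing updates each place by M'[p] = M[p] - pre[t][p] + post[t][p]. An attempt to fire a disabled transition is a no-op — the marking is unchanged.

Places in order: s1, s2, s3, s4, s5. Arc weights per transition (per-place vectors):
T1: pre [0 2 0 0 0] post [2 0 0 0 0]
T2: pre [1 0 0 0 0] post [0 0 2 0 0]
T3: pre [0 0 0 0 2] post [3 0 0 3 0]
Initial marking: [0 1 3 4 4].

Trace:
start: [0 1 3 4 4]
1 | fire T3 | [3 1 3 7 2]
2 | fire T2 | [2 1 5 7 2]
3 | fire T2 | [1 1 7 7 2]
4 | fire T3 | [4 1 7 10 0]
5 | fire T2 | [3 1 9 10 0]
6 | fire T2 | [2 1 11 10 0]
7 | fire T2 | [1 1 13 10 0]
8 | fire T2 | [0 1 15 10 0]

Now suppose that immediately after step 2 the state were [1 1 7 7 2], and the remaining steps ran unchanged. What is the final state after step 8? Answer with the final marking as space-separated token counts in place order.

state after step 2 := [1 1 7 7 2]
3 | fire T2 | [0 1 9 7 2]
4 | fire T3 | [3 1 9 10 0]
5 | fire T2 | [2 1 11 10 0]
6 | fire T2 | [1 1 13 10 0]
7 | fire T2 | [0 1 15 10 0]
8 | fire T2 | [0 1 15 10 0]

0 1 15 10 0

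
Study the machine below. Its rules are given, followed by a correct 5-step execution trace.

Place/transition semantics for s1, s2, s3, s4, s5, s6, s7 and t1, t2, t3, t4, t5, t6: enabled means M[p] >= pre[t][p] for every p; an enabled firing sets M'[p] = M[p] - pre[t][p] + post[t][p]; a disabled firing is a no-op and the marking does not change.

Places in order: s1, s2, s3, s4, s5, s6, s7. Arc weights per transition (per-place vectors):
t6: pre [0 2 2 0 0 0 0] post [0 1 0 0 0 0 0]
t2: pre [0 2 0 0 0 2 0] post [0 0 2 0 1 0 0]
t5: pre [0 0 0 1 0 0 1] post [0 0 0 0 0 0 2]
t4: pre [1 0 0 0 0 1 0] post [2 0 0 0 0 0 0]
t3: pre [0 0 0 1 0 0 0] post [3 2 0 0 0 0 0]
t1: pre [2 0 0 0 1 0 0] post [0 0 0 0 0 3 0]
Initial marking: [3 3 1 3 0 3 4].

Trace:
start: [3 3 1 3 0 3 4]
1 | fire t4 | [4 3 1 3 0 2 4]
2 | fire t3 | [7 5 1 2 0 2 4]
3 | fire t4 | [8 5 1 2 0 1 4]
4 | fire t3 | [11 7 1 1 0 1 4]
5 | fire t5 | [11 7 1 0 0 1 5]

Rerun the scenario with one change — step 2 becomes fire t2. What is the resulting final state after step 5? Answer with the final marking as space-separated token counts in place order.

(re-executing from step 2 with the substitution; state before step 2: [4 3 1 3 0 2 4])
2 | fire t2 | [4 1 3 3 1 0 4]
3 | fire t4 | [4 1 3 3 1 0 4]
4 | fire t3 | [7 3 3 2 1 0 4]
5 | fire t5 | [7 3 3 1 1 0 5]

7 3 3 1 1 0 5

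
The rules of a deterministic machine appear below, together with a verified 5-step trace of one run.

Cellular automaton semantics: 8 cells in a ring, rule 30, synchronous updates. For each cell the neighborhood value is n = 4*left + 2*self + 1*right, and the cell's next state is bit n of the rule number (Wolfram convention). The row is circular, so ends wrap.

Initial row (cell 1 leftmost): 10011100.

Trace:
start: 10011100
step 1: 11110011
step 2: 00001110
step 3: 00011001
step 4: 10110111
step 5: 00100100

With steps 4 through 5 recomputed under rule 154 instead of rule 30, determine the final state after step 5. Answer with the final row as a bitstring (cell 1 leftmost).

(re-executing steps 4..5 under rule 154; state before step 4: 00011001)
step 4: 10110110
step 5: 00100100

00100100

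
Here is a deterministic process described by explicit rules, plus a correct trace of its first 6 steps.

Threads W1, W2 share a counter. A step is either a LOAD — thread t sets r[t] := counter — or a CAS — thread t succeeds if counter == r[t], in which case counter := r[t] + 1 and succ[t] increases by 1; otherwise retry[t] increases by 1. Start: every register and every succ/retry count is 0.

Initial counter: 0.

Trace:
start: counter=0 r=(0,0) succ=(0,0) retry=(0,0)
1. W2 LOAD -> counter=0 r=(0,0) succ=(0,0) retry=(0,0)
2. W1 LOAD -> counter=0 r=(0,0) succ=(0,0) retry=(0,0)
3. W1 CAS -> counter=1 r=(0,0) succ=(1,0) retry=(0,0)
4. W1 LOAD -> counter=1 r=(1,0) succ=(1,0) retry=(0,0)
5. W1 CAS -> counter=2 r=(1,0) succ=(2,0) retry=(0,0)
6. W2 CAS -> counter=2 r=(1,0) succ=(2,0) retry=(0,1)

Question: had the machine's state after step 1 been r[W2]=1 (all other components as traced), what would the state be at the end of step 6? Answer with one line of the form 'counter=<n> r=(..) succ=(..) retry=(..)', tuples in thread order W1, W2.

counter=2 r=(1,1) succ=(2,0) retry=(0,1)

state after step 1 := counter=0 r=(0,1) succ=(0,0) retry=(0,0)
2. W1 LOAD -> counter=0 r=(0,1) succ=(0,0) retry=(0,0)
3. W1 CAS -> counter=1 r=(0,1) succ=(1,0) retry=(0,0)
4. W1 LOAD -> counter=1 r=(1,1) succ=(1,0) retry=(0,0)
5. W1 CAS -> counter=2 r=(1,1) succ=(2,0) retry=(0,0)
6. W2 CAS -> counter=2 r=(1,1) succ=(2,0) retry=(0,1)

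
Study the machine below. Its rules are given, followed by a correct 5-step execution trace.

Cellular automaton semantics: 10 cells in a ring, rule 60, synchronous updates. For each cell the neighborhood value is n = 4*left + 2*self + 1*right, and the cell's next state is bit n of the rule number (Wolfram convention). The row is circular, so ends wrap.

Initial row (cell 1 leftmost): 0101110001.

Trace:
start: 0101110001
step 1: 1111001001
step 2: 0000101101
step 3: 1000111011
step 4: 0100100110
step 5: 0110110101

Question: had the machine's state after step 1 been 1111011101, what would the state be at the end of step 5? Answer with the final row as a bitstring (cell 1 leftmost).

state after step 1 := 1111011101
step 2: 0000110011
step 3: 1000101010
step 4: 1100111111
step 5: 0010100000

0010100000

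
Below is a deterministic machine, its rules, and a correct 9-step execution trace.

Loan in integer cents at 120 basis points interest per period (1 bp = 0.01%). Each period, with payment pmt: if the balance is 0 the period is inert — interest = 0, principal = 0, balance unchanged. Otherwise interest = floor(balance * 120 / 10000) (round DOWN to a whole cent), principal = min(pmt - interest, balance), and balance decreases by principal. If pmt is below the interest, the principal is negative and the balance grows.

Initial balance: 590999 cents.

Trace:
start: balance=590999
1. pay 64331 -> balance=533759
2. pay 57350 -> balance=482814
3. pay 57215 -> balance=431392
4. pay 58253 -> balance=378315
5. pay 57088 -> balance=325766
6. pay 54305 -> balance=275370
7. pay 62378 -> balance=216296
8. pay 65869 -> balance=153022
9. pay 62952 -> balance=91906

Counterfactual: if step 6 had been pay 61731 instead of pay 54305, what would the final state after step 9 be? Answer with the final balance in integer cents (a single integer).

84210

(re-executing from step 6 with the substitution; state before step 6: balance=325766)
6. pay 61731 -> balance=267944
7. pay 62378 -> balance=208781
8. pay 65869 -> balance=145417
9. pay 62952 -> balance=84210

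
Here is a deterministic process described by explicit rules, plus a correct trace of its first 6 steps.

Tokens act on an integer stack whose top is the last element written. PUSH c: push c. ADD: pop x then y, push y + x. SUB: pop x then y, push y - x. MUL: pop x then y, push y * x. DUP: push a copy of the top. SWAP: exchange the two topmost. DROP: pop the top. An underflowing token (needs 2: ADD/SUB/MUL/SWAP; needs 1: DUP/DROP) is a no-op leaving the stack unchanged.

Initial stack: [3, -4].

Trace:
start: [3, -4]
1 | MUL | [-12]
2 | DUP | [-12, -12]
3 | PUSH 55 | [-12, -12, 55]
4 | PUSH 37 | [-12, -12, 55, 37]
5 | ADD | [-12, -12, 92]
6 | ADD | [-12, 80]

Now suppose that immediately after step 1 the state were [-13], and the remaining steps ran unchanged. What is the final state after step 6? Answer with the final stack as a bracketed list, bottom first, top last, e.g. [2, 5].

state after step 1 := [-13]
2 | DUP | [-13, -13]
3 | PUSH 55 | [-13, -13, 55]
4 | PUSH 37 | [-13, -13, 55, 37]
5 | ADD | [-13, -13, 92]
6 | ADD | [-13, 79]

[-13, 79]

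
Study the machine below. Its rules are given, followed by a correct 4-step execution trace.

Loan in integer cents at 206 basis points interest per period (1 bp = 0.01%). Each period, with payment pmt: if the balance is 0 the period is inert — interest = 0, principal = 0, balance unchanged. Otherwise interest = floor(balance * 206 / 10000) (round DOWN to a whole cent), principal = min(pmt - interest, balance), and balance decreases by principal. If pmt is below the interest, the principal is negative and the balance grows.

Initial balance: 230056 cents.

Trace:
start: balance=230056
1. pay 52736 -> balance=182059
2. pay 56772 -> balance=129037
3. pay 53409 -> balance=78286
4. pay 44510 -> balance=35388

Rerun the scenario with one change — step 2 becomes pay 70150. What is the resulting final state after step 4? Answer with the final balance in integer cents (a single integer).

21453

(re-executing from step 2 with the substitution; state before step 2: balance=182059)
2. pay 70150 -> balance=115659
3. pay 53409 -> balance=64632
4. pay 44510 -> balance=21453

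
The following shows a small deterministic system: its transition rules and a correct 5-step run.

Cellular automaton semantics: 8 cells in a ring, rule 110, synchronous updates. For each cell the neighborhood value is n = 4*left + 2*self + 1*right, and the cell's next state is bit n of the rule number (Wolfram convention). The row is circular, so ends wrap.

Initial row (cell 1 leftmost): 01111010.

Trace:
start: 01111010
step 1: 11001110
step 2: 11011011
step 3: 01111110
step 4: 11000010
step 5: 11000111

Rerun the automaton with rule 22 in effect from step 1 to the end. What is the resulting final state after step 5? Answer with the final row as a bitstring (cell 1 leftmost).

00000000

(re-executing steps 1..5 under rule 22; state before step 1: 01111010)
step 1: 10000011
step 2: 01000100
step 3: 11101110
step 4: 00000000
step 5: 00000000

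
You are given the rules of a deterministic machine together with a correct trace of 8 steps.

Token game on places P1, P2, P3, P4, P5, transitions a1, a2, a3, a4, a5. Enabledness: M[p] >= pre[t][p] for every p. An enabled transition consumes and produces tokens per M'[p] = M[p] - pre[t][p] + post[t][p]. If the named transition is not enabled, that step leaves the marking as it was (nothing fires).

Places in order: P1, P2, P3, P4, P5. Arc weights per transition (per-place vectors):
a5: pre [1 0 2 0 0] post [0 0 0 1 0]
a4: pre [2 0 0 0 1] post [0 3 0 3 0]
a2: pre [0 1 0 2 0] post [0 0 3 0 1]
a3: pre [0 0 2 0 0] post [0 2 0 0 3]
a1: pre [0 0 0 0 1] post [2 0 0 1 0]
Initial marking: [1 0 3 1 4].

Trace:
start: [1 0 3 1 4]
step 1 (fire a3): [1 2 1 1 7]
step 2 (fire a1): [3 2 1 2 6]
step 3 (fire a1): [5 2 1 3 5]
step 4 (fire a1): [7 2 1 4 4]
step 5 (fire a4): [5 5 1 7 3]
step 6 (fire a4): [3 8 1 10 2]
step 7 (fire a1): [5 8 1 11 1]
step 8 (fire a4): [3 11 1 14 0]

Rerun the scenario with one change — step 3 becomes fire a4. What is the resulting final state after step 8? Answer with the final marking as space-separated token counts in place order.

(re-executing from step 3 with the substitution; state before step 3: [3 2 1 2 6])
step 3 (fire a4): [1 5 1 5 5]
step 4 (fire a1): [3 5 1 6 4]
step 5 (fire a4): [1 8 1 9 3]
step 6 (fire a4): [1 8 1 9 3]
step 7 (fire a1): [3 8 1 10 2]
step 8 (fire a4): [1 11 1 13 1]

1 11 1 13 1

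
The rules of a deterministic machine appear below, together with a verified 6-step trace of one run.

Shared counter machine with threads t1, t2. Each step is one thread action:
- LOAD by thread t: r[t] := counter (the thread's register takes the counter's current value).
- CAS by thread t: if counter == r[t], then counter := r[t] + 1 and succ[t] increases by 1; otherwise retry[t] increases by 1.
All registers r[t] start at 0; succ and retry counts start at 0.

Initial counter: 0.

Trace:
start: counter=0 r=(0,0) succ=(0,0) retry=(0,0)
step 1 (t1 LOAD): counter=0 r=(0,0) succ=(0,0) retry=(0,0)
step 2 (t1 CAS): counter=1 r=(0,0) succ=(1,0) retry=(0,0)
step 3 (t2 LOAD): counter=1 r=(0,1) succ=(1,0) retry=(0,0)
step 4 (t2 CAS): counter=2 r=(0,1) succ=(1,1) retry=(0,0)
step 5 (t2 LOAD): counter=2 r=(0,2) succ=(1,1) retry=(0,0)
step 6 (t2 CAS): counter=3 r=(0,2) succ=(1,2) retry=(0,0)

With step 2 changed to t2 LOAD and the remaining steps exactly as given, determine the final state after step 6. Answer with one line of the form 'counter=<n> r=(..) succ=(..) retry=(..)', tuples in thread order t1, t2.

counter=2 r=(0,1) succ=(0,2) retry=(0,0)

(re-executing from step 2 with the substitution; state before step 2: counter=0 r=(0,0) succ=(0,0) retry=(0,0))
step 2 (t2 LOAD): counter=0 r=(0,0) succ=(0,0) retry=(0,0)
step 3 (t2 LOAD): counter=0 r=(0,0) succ=(0,0) retry=(0,0)
step 4 (t2 CAS): counter=1 r=(0,0) succ=(0,1) retry=(0,0)
step 5 (t2 LOAD): counter=1 r=(0,1) succ=(0,1) retry=(0,0)
step 6 (t2 CAS): counter=2 r=(0,1) succ=(0,2) retry=(0,0)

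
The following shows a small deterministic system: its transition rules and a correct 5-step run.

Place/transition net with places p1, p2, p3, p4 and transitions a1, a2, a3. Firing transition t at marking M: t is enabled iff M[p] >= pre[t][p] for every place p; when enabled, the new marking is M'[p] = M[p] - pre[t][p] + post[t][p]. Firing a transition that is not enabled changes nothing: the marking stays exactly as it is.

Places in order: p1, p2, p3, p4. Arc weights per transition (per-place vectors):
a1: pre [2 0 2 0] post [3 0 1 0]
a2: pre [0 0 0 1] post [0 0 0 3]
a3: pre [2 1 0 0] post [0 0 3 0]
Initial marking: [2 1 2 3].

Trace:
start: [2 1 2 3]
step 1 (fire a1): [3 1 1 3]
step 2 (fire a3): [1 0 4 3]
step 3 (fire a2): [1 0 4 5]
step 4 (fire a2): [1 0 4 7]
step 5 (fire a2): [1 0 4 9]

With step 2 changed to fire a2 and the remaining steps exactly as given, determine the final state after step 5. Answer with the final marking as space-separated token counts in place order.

(re-executing from step 2 with the substitution; state before step 2: [3 1 1 3])
step 2 (fire a2): [3 1 1 5]
step 3 (fire a2): [3 1 1 7]
step 4 (fire a2): [3 1 1 9]
step 5 (fire a2): [3 1 1 11]

3 1 1 11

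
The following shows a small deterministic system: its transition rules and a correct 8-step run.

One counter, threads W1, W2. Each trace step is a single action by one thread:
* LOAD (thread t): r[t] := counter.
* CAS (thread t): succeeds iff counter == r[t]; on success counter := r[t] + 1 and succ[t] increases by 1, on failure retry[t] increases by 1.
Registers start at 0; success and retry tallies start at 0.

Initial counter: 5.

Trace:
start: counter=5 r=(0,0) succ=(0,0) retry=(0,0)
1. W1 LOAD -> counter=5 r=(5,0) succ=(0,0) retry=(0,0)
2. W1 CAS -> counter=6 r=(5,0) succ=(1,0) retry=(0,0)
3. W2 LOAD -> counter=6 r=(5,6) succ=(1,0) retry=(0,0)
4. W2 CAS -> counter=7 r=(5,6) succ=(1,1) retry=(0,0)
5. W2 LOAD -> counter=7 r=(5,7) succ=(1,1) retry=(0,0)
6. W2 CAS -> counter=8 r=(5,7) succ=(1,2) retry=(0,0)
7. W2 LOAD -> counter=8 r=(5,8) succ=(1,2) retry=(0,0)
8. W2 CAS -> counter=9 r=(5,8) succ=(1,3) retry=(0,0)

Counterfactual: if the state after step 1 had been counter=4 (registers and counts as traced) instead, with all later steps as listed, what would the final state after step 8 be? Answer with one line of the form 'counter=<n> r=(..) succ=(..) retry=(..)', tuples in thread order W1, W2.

counter=7 r=(5,6) succ=(0,3) retry=(1,0)

state after step 1 := counter=4 r=(5,0) succ=(0,0) retry=(0,0)
2. W1 CAS -> counter=4 r=(5,0) succ=(0,0) retry=(1,0)
3. W2 LOAD -> counter=4 r=(5,4) succ=(0,0) retry=(1,0)
4. W2 CAS -> counter=5 r=(5,4) succ=(0,1) retry=(1,0)
5. W2 LOAD -> counter=5 r=(5,5) succ=(0,1) retry=(1,0)
6. W2 CAS -> counter=6 r=(5,5) succ=(0,2) retry=(1,0)
7. W2 LOAD -> counter=6 r=(5,6) succ=(0,2) retry=(1,0)
8. W2 CAS -> counter=7 r=(5,6) succ=(0,3) retry=(1,0)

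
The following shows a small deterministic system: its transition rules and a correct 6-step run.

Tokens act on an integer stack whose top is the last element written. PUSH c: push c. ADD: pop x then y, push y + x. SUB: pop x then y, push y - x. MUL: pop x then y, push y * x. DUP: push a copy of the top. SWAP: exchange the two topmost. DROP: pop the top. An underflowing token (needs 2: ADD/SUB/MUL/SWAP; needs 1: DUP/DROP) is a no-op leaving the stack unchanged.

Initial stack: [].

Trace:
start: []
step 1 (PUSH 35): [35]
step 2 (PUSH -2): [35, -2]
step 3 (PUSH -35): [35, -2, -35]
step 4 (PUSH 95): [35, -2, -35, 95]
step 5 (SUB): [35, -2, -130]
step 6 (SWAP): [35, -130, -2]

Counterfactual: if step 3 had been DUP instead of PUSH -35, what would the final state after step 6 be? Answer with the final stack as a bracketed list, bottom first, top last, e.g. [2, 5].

[35, -97, -2]

(re-executing from step 3 with the substitution; state before step 3: [35, -2])
step 3 (DUP): [35, -2, -2]
step 4 (PUSH 95): [35, -2, -2, 95]
step 5 (SUB): [35, -2, -97]
step 6 (SWAP): [35, -97, -2]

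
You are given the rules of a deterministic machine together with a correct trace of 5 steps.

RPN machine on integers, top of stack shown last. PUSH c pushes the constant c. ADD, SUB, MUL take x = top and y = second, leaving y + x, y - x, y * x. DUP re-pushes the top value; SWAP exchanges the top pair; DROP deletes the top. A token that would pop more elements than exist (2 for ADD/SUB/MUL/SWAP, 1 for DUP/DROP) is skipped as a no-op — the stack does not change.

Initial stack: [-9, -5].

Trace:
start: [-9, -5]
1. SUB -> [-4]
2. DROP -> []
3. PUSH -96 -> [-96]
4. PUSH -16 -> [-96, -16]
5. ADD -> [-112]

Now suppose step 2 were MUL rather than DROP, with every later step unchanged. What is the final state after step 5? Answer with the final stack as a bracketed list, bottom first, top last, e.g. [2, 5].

(re-executing from step 2 with the substitution; state before step 2: [-4])
2. MUL -> [-4]
3. PUSH -96 -> [-4, -96]
4. PUSH -16 -> [-4, -96, -16]
5. ADD -> [-4, -112]

[-4, -112]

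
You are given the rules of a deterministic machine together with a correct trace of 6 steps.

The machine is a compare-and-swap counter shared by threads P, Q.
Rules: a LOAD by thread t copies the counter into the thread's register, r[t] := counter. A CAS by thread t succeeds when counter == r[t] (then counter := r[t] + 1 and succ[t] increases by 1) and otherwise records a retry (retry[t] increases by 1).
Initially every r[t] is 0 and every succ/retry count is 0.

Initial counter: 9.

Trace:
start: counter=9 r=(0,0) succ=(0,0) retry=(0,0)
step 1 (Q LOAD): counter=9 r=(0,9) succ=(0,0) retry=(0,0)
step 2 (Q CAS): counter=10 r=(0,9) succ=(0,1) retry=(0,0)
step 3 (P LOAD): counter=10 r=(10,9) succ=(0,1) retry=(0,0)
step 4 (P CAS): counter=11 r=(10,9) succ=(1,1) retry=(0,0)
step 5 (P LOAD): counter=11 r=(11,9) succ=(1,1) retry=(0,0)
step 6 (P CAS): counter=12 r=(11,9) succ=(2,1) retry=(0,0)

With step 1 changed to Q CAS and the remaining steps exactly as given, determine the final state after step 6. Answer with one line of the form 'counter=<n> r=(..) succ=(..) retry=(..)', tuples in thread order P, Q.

counter=11 r=(10,0) succ=(2,0) retry=(0,2)

(re-executing from step 1 with the substitution; state before step 1: counter=9 r=(0,0) succ=(0,0) retry=(0,0))
step 1 (Q CAS): counter=9 r=(0,0) succ=(0,0) retry=(0,1)
step 2 (Q CAS): counter=9 r=(0,0) succ=(0,0) retry=(0,2)
step 3 (P LOAD): counter=9 r=(9,0) succ=(0,0) retry=(0,2)
step 4 (P CAS): counter=10 r=(9,0) succ=(1,0) retry=(0,2)
step 5 (P LOAD): counter=10 r=(10,0) succ=(1,0) retry=(0,2)
step 6 (P CAS): counter=11 r=(10,0) succ=(2,0) retry=(0,2)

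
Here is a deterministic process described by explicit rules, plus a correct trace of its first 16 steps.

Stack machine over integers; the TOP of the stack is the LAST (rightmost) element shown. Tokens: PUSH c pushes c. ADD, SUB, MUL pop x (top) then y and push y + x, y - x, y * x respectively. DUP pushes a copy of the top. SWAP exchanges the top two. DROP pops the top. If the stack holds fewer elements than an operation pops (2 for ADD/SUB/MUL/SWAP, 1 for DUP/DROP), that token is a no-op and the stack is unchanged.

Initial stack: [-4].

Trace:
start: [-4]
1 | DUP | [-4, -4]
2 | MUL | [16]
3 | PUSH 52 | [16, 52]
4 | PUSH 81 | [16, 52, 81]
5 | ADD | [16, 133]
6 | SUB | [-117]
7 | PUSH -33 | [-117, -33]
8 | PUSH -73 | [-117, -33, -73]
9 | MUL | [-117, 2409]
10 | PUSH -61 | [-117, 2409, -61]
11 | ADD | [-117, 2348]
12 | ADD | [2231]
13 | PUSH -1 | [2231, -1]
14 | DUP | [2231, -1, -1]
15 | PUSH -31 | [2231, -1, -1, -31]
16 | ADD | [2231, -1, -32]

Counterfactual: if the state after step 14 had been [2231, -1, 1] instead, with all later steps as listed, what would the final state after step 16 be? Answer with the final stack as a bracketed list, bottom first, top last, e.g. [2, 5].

[2231, -1, -30]

state after step 14 := [2231, -1, 1]
15 | PUSH -31 | [2231, -1, 1, -31]
16 | ADD | [2231, -1, -30]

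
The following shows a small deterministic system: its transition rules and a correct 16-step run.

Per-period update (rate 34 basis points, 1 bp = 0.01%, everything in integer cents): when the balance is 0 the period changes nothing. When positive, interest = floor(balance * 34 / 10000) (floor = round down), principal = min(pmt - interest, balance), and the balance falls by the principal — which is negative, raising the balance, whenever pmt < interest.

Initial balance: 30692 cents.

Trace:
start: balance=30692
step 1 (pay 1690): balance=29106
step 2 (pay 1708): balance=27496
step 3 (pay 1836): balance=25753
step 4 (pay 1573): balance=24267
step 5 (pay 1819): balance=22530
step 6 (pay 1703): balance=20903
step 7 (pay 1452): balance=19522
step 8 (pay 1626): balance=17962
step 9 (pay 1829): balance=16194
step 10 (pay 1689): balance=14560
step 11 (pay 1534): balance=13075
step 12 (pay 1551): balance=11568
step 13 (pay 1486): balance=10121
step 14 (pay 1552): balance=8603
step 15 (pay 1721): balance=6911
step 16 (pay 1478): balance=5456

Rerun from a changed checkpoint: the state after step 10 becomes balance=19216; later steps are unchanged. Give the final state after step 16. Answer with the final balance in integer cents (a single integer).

10208

state after step 10 := balance=19216
step 11 (pay 1534): balance=17747
step 12 (pay 1551): balance=16256
step 13 (pay 1486): balance=14825
step 14 (pay 1552): balance=13323
step 15 (pay 1721): balance=11647
step 16 (pay 1478): balance=10208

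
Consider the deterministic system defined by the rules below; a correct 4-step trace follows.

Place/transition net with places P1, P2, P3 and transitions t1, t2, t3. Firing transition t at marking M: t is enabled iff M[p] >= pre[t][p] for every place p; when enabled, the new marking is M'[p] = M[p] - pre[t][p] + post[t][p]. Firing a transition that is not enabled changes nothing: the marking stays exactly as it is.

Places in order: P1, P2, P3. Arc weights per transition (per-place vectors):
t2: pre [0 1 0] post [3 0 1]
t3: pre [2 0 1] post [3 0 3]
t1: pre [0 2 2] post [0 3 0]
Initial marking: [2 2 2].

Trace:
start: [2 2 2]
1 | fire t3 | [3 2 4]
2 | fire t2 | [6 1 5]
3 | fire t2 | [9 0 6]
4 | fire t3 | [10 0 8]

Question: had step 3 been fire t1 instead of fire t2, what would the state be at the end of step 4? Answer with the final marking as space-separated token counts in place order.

(re-executing from step 3 with the substitution; state before step 3: [6 1 5])
3 | fire t1 | [6 1 5]
4 | fire t3 | [7 1 7]

7 1 7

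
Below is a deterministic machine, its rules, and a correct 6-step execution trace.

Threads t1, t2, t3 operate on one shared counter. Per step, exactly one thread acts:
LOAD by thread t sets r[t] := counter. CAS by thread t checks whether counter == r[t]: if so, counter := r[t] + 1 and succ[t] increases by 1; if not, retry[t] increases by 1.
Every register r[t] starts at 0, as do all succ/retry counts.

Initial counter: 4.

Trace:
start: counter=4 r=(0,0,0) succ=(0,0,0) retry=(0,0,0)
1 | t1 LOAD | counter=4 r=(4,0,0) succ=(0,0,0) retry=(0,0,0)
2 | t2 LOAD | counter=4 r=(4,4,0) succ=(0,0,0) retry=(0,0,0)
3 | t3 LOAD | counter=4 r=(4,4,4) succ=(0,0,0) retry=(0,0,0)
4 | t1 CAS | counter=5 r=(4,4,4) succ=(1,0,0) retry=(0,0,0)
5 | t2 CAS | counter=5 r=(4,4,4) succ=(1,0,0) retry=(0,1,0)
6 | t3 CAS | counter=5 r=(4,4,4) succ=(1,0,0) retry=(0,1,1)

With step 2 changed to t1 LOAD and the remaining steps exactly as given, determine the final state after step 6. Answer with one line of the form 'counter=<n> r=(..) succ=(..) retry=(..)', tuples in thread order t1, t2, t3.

(re-executing from step 2 with the substitution; state before step 2: counter=4 r=(4,0,0) succ=(0,0,0) retry=(0,0,0))
2 | t1 LOAD | counter=4 r=(4,0,0) succ=(0,0,0) retry=(0,0,0)
3 | t3 LOAD | counter=4 r=(4,0,4) succ=(0,0,0) retry=(0,0,0)
4 | t1 CAS | counter=5 r=(4,0,4) succ=(1,0,0) retry=(0,0,0)
5 | t2 CAS | counter=5 r=(4,0,4) succ=(1,0,0) retry=(0,1,0)
6 | t3 CAS | counter=5 r=(4,0,4) succ=(1,0,0) retry=(0,1,1)

counter=5 r=(4,0,4) succ=(1,0,0) retry=(0,1,1)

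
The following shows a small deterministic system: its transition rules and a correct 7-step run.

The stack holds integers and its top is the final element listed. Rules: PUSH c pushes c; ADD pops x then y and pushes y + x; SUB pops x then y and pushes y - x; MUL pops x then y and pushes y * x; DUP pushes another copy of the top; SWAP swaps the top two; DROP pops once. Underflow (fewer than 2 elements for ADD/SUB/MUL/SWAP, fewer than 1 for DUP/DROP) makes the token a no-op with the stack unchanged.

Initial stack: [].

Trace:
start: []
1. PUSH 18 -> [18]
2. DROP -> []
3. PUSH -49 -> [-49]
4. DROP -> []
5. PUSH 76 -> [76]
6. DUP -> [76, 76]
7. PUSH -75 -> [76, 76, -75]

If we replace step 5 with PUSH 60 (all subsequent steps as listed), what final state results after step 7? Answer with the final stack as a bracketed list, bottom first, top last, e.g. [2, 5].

(re-executing from step 5 with the substitution; state before step 5: [])
5. PUSH 60 -> [60]
6. DUP -> [60, 60]
7. PUSH -75 -> [60, 60, -75]

[60, 60, -75]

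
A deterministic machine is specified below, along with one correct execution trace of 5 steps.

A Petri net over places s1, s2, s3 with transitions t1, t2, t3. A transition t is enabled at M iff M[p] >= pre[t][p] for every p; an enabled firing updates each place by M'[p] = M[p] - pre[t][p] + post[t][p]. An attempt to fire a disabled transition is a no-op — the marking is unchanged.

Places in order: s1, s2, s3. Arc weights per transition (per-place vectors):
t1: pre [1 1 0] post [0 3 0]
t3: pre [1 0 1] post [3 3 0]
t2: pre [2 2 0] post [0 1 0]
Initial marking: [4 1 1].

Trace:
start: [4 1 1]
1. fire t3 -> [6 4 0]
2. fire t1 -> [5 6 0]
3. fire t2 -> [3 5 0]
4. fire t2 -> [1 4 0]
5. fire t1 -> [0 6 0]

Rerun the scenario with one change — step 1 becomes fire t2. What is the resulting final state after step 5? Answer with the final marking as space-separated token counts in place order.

(re-executing from step 1 with the substitution; state before step 1: [4 1 1])
1. fire t2 -> [4 1 1]
2. fire t1 -> [3 3 1]
3. fire t2 -> [1 2 1]
4. fire t2 -> [1 2 1]
5. fire t1 -> [0 4 1]

0 4 1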